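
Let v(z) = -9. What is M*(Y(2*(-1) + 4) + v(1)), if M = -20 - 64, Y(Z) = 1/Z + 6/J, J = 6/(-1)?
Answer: 798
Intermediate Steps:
J = -6 (J = 6*(-1) = -6)
Y(Z) = -1 + 1/Z (Y(Z) = 1/Z + 6/(-6) = 1/Z + 6*(-⅙) = 1/Z - 1 = -1 + 1/Z)
M = -84
M*(Y(2*(-1) + 4) + v(1)) = -84*((1 - (2*(-1) + 4))/(2*(-1) + 4) - 9) = -84*((1 - (-2 + 4))/(-2 + 4) - 9) = -84*((1 - 1*2)/2 - 9) = -84*((1 - 2)/2 - 9) = -84*((½)*(-1) - 9) = -84*(-½ - 9) = -84*(-19/2) = 798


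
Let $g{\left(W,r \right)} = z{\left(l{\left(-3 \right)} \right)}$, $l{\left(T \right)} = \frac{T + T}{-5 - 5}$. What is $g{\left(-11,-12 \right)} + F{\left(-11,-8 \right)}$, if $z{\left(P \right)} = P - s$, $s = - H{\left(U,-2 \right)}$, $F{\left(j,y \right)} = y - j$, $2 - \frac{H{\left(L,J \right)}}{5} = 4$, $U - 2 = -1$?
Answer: $- \frac{32}{5} \approx -6.4$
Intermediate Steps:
$U = 1$ ($U = 2 - 1 = 1$)
$H{\left(L,J \right)} = -10$ ($H{\left(L,J \right)} = 10 - 20 = -10$)
$s = 10$ ($s = \left(-1\right) \left(-10\right) = 10$)
$l{\left(T \right)} = - \frac{T}{5}$ ($l{\left(T \right)} = \frac{2 T}{-10} = 2 T \left(- \frac{1}{10}\right) = - \frac{T}{5}$)
$z{\left(P \right)} = -10 + P$ ($z{\left(P \right)} = P - 10 = -10 + P$)
$g{\left(W,r \right)} = - \frac{47}{5}$ ($g{\left(W,r \right)} = -10 - - \frac{3}{5} = -10 + \frac{3}{5} = - \frac{47}{5}$)
$g{\left(-11,-12 \right)} + F{\left(-11,-8 \right)} = - \frac{47}{5} - -3 = - \frac{47}{5} + \left(-8 + 11\right) = - \frac{47}{5} + 3 = - \frac{32}{5}$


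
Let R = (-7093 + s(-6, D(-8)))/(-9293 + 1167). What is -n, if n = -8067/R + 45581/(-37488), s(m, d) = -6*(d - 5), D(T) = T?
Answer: 2457749696411/262978320 ≈ 9345.8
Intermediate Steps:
s(m, d) = 30 - 6*d (s(m, d) = -6*(-5 + d) = 30 - 6*d)
R = 7015/8126 (R = (-7093 + (30 - 6*(-8)))/(-9293 + 1167) = (-7093 + (30 + 48))/(-8126) = (-7093 + 78)*(-1/8126) = -7015*(-1/8126) = 7015/8126 ≈ 0.86328)
n = -2457749696411/262978320 (n = -8067/7015/8126 + 45581/(-37488) = -8067*8126/7015 + 45581*(-1/37488) = -65552442/7015 - 45581/37488 = -2457749696411/262978320 ≈ -9345.8)
-n = -1*(-2457749696411/262978320) = 2457749696411/262978320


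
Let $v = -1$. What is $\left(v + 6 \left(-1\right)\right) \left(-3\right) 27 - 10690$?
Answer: $-10123$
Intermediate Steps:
$\left(v + 6 \left(-1\right)\right) \left(-3\right) 27 - 10690 = \left(-1 + 6 \left(-1\right)\right) \left(-3\right) 27 - 10690 = \left(-1 - 6\right) \left(-3\right) 27 - 10690 = \left(-7\right) \left(-3\right) 27 - 10690 = 21 \cdot 27 - 10690 = 567 - 10690 = -10123$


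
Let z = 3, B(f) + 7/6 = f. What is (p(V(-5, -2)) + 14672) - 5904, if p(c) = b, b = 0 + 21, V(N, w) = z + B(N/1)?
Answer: 8789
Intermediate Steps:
B(f) = -7/6 + f
V(N, w) = 11/6 + N (V(N, w) = 3 + (-7/6 + N/1) = 3 + (-7/6 + N*1) = 3 + (-7/6 + N) = 11/6 + N)
b = 21
p(c) = 21
(p(V(-5, -2)) + 14672) - 5904 = (21 + 14672) - 5904 = 14693 - 5904 = 8789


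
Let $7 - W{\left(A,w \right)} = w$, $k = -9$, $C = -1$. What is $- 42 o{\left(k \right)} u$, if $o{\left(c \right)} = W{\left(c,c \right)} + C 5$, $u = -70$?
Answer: $32340$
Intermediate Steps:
$W{\left(A,w \right)} = 7 - w$
$o{\left(c \right)} = 2 - c$ ($o{\left(c \right)} = \left(7 - c\right) - 5 = 2 - c$)
$- 42 o{\left(k \right)} u = - 42 \left(2 - -9\right) \left(-70\right) = - 42 \left(2 + 9\right) \left(-70\right) = \left(-42\right) 11 \left(-70\right) = \left(-462\right) \left(-70\right) = 32340$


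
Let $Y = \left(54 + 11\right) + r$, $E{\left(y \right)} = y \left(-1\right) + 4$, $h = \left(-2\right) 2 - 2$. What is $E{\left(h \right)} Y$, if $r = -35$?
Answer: $300$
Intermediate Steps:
$h = -6$ ($h = -4 - 2 = -6$)
$E{\left(y \right)} = 4 - y$ ($E{\left(y \right)} = - y + 4 = 4 - y$)
$Y = 30$ ($Y = \left(54 + 11\right) - 35 = 65 - 35 = 30$)
$E{\left(h \right)} Y = \left(4 - -6\right) 30 = \left(4 + 6\right) 30 = 10 \cdot 30 = 300$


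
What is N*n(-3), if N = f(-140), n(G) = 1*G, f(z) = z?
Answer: 420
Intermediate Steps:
n(G) = G
N = -140
N*n(-3) = -140*(-3) = 420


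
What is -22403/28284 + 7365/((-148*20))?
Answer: -13731227/4186032 ≈ -3.2803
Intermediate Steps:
-22403/28284 + 7365/((-148*20)) = -22403*1/28284 + 7365/(-2960) = -22403/28284 + 7365*(-1/2960) = -22403/28284 - 1473/592 = -13731227/4186032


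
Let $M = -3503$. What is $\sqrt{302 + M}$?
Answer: $i \sqrt{3201} \approx 56.577 i$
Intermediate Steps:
$\sqrt{302 + M} = \sqrt{302 - 3503} = \sqrt{-3201} = i \sqrt{3201}$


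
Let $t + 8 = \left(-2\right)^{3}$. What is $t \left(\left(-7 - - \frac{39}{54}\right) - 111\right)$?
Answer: $\frac{16888}{9} \approx 1876.4$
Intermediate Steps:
$t = -16$ ($t = -8 + \left(-2\right)^{3} = -8 - 8 = -16$)
$t \left(\left(-7 - - \frac{39}{54}\right) - 111\right) = - 16 \left(\left(-7 - - \frac{39}{54}\right) - 111\right) = - 16 \left(\left(-7 - \left(-39\right) \frac{1}{54}\right) - 111\right) = - 16 \left(\left(-7 - - \frac{13}{18}\right) - 111\right) = - 16 \left(\left(-7 + \frac{13}{18}\right) - 111\right) = - 16 \left(- \frac{113}{18} - 111\right) = \left(-16\right) \left(- \frac{2111}{18}\right) = \frac{16888}{9}$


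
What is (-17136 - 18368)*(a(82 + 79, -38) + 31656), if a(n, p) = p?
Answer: -1122565472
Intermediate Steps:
(-17136 - 18368)*(a(82 + 79, -38) + 31656) = (-17136 - 18368)*(-38 + 31656) = -35504*31618 = -1122565472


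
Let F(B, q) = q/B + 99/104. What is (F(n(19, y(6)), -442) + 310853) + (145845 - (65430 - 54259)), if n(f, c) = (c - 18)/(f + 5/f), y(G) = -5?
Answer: 20265178647/45448 ≈ 4.4590e+5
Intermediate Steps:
n(f, c) = (-18 + c)/(f + 5/f)
F(B, q) = 99/104 + q/B (F(B, q) = q/B + 99*(1/104) = q/B + 99/104 = 99/104 + q/B)
(F(n(19, y(6)), -442) + 310853) + (145845 - (65430 - 54259)) = ((99/104 - 442*(5 + 19**2)/(19*(-18 - 5))) + 310853) + (145845 - (65430 - 54259)) = ((99/104 - 442/(19*(-23)/(5 + 361))) + 310853) + (145845 - 1*11171) = ((99/104 - 442/(19*(-23)/366)) + 310853) + (145845 - 11171) = ((99/104 - 442/(19*(1/366)*(-23))) + 310853) + 134674 = ((99/104 - 442/(-437/366)) + 310853) + 134674 = ((99/104 - 442*(-366/437)) + 310853) + 134674 = ((99/104 + 161772/437) + 310853) + 134674 = (16867551/45448 + 310853) + 134674 = 14144514695/45448 + 134674 = 20265178647/45448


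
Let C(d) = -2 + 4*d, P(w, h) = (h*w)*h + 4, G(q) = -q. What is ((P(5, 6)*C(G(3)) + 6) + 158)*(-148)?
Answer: 356976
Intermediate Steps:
P(w, h) = 4 + w*h² (P(w, h) = w*h² + 4 = 4 + w*h²)
((P(5, 6)*C(G(3)) + 6) + 158)*(-148) = (((4 + 5*6²)*(-2 + 4*(-1*3)) + 6) + 158)*(-148) = (((4 + 5*36)*(-2 + 4*(-3)) + 6) + 158)*(-148) = (((4 + 180)*(-2 - 12) + 6) + 158)*(-148) = ((184*(-14) + 6) + 158)*(-148) = ((-2576 + 6) + 158)*(-148) = (-2570 + 158)*(-148) = -2412*(-148) = 356976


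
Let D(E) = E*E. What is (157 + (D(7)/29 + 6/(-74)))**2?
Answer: 28963614969/1151329 ≈ 25157.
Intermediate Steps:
D(E) = E**2
(157 + (D(7)/29 + 6/(-74)))**2 = (157 + (7**2/29 + 6/(-74)))**2 = (157 + (49*(1/29) + 6*(-1/74)))**2 = (157 + (49/29 - 3/37))**2 = (157 + 1726/1073)**2 = (170187/1073)**2 = 28963614969/1151329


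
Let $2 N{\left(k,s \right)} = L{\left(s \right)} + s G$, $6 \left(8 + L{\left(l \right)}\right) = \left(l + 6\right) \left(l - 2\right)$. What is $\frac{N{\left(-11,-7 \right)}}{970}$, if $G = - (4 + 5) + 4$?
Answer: $\frac{57}{3880} \approx 0.014691$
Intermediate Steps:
$L{\left(l \right)} = -8 + \frac{\left(-2 + l\right) \left(6 + l\right)}{6}$ ($L{\left(l \right)} = -8 + \frac{\left(l + 6\right) \left(l - 2\right)}{6} = -8 + \frac{\left(6 + l\right) \left(-2 + l\right)}{6} = -8 + \frac{\left(-2 + l\right) \left(6 + l\right)}{6}$)
$G = -5$ ($G = \left(-1\right) 9 + 4 = -9 + 4 = -5$)
$N{\left(k,s \right)} = -5 - \frac{13 s}{6} + \frac{s^{2}}{12}$ ($N{\left(k,s \right)} = \frac{\left(-10 + \frac{s^{2}}{6} + \frac{2 s}{3}\right) + s \left(-5\right)}{2} = \frac{\left(-10 + \frac{s^{2}}{6} + \frac{2 s}{3}\right) - 5 s}{2} = \frac{-10 - \frac{13 s}{3} + \frac{s^{2}}{6}}{2} = -5 - \frac{13 s}{6} + \frac{s^{2}}{12}$)
$\frac{N{\left(-11,-7 \right)}}{970} = \frac{-5 - - \frac{91}{6} + \frac{\left(-7\right)^{2}}{12}}{970} = \left(-5 + \frac{91}{6} + \frac{1}{12} \cdot 49\right) \frac{1}{970} = \left(-5 + \frac{91}{6} + \frac{49}{12}\right) \frac{1}{970} = \frac{57}{4} \cdot \frac{1}{970} = \frac{57}{3880}$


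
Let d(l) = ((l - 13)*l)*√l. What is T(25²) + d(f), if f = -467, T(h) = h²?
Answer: 390625 + 224160*I*√467 ≈ 3.9063e+5 + 4.8441e+6*I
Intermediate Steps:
d(l) = l^(3/2)*(-13 + l) (d(l) = ((-13 + l)*l)*√l = (l*(-13 + l))*√l = l^(3/2)*(-13 + l))
T(25²) + d(f) = (25²)² + (-467)^(3/2)*(-13 - 467) = 625² - 467*I*√467*(-480) = 390625 + 224160*I*√467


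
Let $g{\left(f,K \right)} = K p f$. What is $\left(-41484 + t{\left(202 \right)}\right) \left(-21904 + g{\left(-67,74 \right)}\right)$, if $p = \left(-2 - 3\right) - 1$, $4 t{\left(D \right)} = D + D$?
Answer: $-324608252$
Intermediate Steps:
$t{\left(D \right)} = \frac{D}{2}$ ($t{\left(D \right)} = \frac{D + D}{4} = \frac{2 D}{4} = \frac{D}{2}$)
$p = -6$ ($p = -5 - 1 = -6$)
$g{\left(f,K \right)} = - 6 K f$ ($g{\left(f,K \right)} = K \left(-6\right) f = - 6 K f$)
$\left(-41484 + t{\left(202 \right)}\right) \left(-21904 + g{\left(-67,74 \right)}\right) = \left(-41484 + \frac{1}{2} \cdot 202\right) \left(-21904 - 444 \left(-67\right)\right) = \left(-41484 + 101\right) \left(-21904 + 29748\right) = \left(-41383\right) 7844 = -324608252$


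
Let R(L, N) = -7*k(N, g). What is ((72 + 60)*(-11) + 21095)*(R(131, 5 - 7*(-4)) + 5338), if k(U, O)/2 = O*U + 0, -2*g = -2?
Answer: 95779268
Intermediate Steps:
g = 1 (g = -½*(-2) = 1)
k(U, O) = 2*O*U (k(U, O) = 2*(O*U + 0) = 2*(O*U) = 2*O*U)
R(L, N) = -14*N
((72 + 60)*(-11) + 21095)*(R(131, 5 - 7*(-4)) + 5338) = ((72 + 60)*(-11) + 21095)*(-14*(5 - 7*(-4)) + 5338) = (132*(-11) + 21095)*(-14*(5 + 28) + 5338) = (-1452 + 21095)*(-14*33 + 5338) = 19643*(-462 + 5338) = 19643*4876 = 95779268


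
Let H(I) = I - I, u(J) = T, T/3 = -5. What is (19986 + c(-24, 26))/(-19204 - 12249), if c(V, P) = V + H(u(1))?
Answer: -19962/31453 ≈ -0.63466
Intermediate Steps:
T = -15 (T = 3*(-5) = -15)
u(J) = -15
H(I) = 0
c(V, P) = V (c(V, P) = V + 0 = V)
(19986 + c(-24, 26))/(-19204 - 12249) = (19986 - 24)/(-19204 - 12249) = 19962/(-31453) = 19962*(-1/31453) = -19962/31453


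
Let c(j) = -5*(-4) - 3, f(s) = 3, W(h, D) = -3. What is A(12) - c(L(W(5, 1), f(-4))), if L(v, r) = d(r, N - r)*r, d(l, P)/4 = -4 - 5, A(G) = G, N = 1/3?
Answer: -5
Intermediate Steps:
N = ⅓ ≈ 0.33333
d(l, P) = -36 (d(l, P) = 4*(-4 - 5) = 4*(-9) = -36)
L(v, r) = -36*r
c(j) = 17 (c(j) = 20 - 3 = 17)
A(12) - c(L(W(5, 1), f(-4))) = 12 - 1*17 = 12 - 17 = -5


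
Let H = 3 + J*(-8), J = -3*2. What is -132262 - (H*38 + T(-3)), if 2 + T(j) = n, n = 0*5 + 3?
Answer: -134201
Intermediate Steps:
J = -6
H = 51 (H = 3 - 6*(-8) = 3 + 48 = 51)
n = 3 (n = 0 + 3 = 3)
T(j) = 1 (T(j) = -2 + 3 = 1)
-132262 - (H*38 + T(-3)) = -132262 - (51*38 + 1) = -132262 - (1938 + 1) = -132262 - 1*1939 = -132262 - 1939 = -134201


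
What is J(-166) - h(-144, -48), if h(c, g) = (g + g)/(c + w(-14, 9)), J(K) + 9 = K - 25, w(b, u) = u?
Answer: -9032/45 ≈ -200.71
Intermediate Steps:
J(K) = -34 + K (J(K) = -9 + (K - 25) = -9 + (-25 + K) = -34 + K)
h(c, g) = 2*g/(9 + c) (h(c, g) = (g + g)/(c + 9) = (2*g)/(9 + c) = 2*g/(9 + c))
J(-166) - h(-144, -48) = (-34 - 166) - 2*(-48)/(9 - 144) = -200 - 2*(-48)/(-135) = -200 - 2*(-48)*(-1)/135 = -200 - 1*32/45 = -200 - 32/45 = -9032/45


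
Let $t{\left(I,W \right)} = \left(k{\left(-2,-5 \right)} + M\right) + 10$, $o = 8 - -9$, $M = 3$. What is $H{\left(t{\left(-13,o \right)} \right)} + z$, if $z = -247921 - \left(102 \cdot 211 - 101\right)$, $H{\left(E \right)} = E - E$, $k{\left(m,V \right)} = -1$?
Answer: $-269342$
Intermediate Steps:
$o = 17$ ($o = 8 + 9 = 17$)
$t{\left(I,W \right)} = 12$ ($t{\left(I,W \right)} = \left(-1 + 3\right) + 10 = 2 + 10 = 12$)
$H{\left(E \right)} = 0$
$z = -269342$ ($z = -247921 - \left(21522 - 101\right) = -247921 - 21421 = -269342$)
$H{\left(t{\left(-13,o \right)} \right)} + z = 0 - 269342 = -269342$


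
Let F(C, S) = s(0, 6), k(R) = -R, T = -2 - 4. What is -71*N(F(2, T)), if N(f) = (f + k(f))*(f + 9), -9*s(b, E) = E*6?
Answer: 0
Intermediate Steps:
T = -6
s(b, E) = -2*E/3 (s(b, E) = -E*6/9 = -2*E/3)
F(C, S) = -4 (F(C, S) = -⅔*6 = -4)
N(f) = 0 (N(f) = (f - f)*(f + 9) = 0*(9 + f) = 0)
-71*N(F(2, T)) = -71*0 = 0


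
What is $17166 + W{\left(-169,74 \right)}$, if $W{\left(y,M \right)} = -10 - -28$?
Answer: $17184$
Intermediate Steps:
$W{\left(y,M \right)} = 18$ ($W{\left(y,M \right)} = -10 + 28 = 18$)
$17166 + W{\left(-169,74 \right)} = 17166 + 18 = 17184$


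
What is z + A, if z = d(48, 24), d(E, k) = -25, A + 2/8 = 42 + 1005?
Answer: 4087/4 ≈ 1021.8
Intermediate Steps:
A = 4187/4 (A = -¼ + (42 + 1005) = -¼ + 1047 = 4187/4 ≈ 1046.8)
z = -25
z + A = -25 + 4187/4 = 4087/4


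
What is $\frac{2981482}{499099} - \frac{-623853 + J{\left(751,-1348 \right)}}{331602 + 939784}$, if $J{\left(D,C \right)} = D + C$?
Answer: $\frac{2051138422301}{317273740607} \approx 6.4649$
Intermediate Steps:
$J{\left(D,C \right)} = C + D$
$\frac{2981482}{499099} - \frac{-623853 + J{\left(751,-1348 \right)}}{331602 + 939784} = \frac{2981482}{499099} - \frac{-623853 + \left(-1348 + 751\right)}{331602 + 939784} = 2981482 \cdot \frac{1}{499099} - \frac{-623853 - 597}{1271386} = \frac{2981482}{499099} - \left(-624450\right) \frac{1}{1271386} = \frac{2981482}{499099} - - \frac{312225}{635693} = \frac{2981482}{499099} + \frac{312225}{635693} = \frac{2051138422301}{317273740607}$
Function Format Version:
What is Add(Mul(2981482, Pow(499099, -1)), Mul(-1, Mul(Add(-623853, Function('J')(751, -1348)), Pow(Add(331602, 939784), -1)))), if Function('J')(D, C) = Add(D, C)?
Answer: Rational(2051138422301, 317273740607) ≈ 6.4649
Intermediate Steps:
Function('J')(D, C) = Add(C, D)
Add(Mul(2981482, Pow(499099, -1)), Mul(-1, Mul(Add(-623853, Function('J')(751, -1348)), Pow(Add(331602, 939784), -1)))) = Add(Mul(2981482, Pow(499099, -1)), Mul(-1, Mul(Add(-623853, Add(-1348, 751)), Pow(Add(331602, 939784), -1)))) = Add(Mul(2981482, Rational(1, 499099)), Mul(-1, Mul(Add(-623853, -597), Pow(1271386, -1)))) = Add(Rational(2981482, 499099), Mul(-1, Mul(-624450, Rational(1, 1271386)))) = Add(Rational(2981482, 499099), Mul(-1, Rational(-312225, 635693))) = Add(Rational(2981482, 499099), Rational(312225, 635693)) = Rational(2051138422301, 317273740607)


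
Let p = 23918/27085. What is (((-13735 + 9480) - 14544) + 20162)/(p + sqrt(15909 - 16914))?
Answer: 882977337890/737837281849 - 999893017675*I*sqrt(1005)/737837281849 ≈ 1.1967 - 42.961*I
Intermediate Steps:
p = 23918/27085 (p = 23918*(1/27085) = 23918/27085 ≈ 0.88307)
(((-13735 + 9480) - 14544) + 20162)/(p + sqrt(15909 - 16914)) = (((-13735 + 9480) - 14544) + 20162)/(23918/27085 + sqrt(15909 - 16914)) = ((-4255 - 14544) + 20162)/(23918/27085 + sqrt(-1005)) = (-18799 + 20162)/(23918/27085 + I*sqrt(1005)) = 1363/(23918/27085 + I*sqrt(1005))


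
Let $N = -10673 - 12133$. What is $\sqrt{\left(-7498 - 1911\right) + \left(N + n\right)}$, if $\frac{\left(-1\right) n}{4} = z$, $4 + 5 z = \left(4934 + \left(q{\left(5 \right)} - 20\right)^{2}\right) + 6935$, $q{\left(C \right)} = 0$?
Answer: $i \sqrt{42027} \approx 205.0 i$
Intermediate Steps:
$N = -22806$
$z = 2453$ ($z = - \frac{4}{5} + \frac{\left(4934 + \left(0 - 20\right)^{2}\right) + 6935}{5} = - \frac{4}{5} + \frac{\left(4934 + \left(-20\right)^{2}\right) + 6935}{5} = - \frac{4}{5} + \frac{\left(4934 + 400\right) + 6935}{5} = - \frac{4}{5} + \frac{5334 + 6935}{5} = - \frac{4}{5} + \frac{1}{5} \cdot 12269 = - \frac{4}{5} + \frac{12269}{5} = 2453$)
$n = -9812$ ($n = \left(-4\right) 2453 = -9812$)
$\sqrt{\left(-7498 - 1911\right) + \left(N + n\right)} = \sqrt{\left(-7498 - 1911\right) - 32618} = \sqrt{-9409 - 32618} = \sqrt{-42027} = i \sqrt{42027}$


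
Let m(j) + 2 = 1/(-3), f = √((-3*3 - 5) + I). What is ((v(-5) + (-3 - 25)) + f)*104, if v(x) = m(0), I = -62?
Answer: -9464/3 + 208*I*√19 ≈ -3154.7 + 906.65*I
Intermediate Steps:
f = 2*I*√19 (f = √((-3*3 - 5) - 62) = √((-9 - 5) - 62) = √(-14 - 62) = √(-76) = 2*I*√19 ≈ 8.7178*I)
m(j) = -7/3 (m(j) = -2 + 1/(-3) = -2 - ⅓ = -7/3)
v(x) = -7/3
((v(-5) + (-3 - 25)) + f)*104 = ((-7/3 + (-3 - 25)) + 2*I*√19)*104 = ((-7/3 - 28) + 2*I*√19)*104 = (-91/3 + 2*I*√19)*104 = -9464/3 + 208*I*√19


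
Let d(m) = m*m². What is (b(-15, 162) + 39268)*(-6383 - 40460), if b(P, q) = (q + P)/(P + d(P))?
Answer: -2078554648813/1130 ≈ -1.8394e+9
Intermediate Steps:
d(m) = m³
b(P, q) = (P + q)/(P + P³) (b(P, q) = (q + P)/(P + P³) = (P + q)/(P + P³))
(b(-15, 162) + 39268)*(-6383 - 40460) = ((-15 + 162)/(-15 + (-15)³) + 39268)*(-6383 - 40460) = (147/(-15 - 3375) + 39268)*(-46843) = (147/(-3390) + 39268)*(-46843) = (-1/3390*147 + 39268)*(-46843) = (-49/1130 + 39268)*(-46843) = (44372791/1130)*(-46843) = -2078554648813/1130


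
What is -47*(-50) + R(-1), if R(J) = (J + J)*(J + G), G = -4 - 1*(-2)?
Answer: 2356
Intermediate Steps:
G = -2 (G = -4 + 2 = -2)
R(J) = 2*J*(-2 + J) (R(J) = (J + J)*(J - 2) = (2*J)*(-2 + J) = 2*J*(-2 + J))
-47*(-50) + R(-1) = -47*(-50) + 2*(-1)*(-2 - 1) = 2350 + 2*(-1)*(-3) = 2350 + 6 = 2356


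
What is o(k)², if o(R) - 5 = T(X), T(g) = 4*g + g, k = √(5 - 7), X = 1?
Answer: 100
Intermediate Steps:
k = I*√2 (k = √(-2) = I*√2 ≈ 1.4142*I)
T(g) = 5*g
o(R) = 10 (o(R) = 5 + 5*1 = 5 + 5 = 10)
o(k)² = 10² = 100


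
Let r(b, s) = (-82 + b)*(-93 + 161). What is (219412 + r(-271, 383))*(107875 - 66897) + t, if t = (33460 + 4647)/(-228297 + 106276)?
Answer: 977074496899397/122021 ≈ 8.0074e+9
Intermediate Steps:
r(b, s) = -5576 + 68*b (r(b, s) = (-82 + b)*68 = -5576 + 68*b)
t = -38107/122021 (t = 38107/(-122021) = 38107*(-1/122021) = -38107/122021 ≈ -0.31230)
(219412 + r(-271, 383))*(107875 - 66897) + t = (219412 + (-5576 + 68*(-271)))*(107875 - 66897) - 38107/122021 = (219412 + (-5576 - 18428))*40978 - 38107/122021 = (219412 - 24004)*40978 - 38107/122021 = 195408*40978 - 38107/122021 = 8007429024 - 38107/122021 = 977074496899397/122021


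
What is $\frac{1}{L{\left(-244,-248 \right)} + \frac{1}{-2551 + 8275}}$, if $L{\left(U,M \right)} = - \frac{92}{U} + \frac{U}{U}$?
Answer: $\frac{349164}{480877} \approx 0.7261$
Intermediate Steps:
$L{\left(U,M \right)} = 1 - \frac{92}{U}$ ($L{\left(U,M \right)} = - \frac{92}{U} + 1 = 1 - \frac{92}{U}$)
$\frac{1}{L{\left(-244,-248 \right)} + \frac{1}{-2551 + 8275}} = \frac{1}{\frac{-92 - 244}{-244} + \frac{1}{-2551 + 8275}} = \frac{1}{\left(- \frac{1}{244}\right) \left(-336\right) + \frac{1}{5724}} = \frac{1}{\frac{84}{61} + \frac{1}{5724}} = \frac{1}{\frac{480877}{349164}} = \frac{349164}{480877}$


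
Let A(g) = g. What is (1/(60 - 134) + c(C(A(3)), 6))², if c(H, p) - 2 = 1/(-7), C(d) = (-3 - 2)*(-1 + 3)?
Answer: 912025/268324 ≈ 3.3990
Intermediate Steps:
C(d) = -10 (C(d) = -5*2 = -10)
c(H, p) = 13/7 (c(H, p) = 2 + 1/(-7) = 2 - ⅐ = 13/7)
(1/(60 - 134) + c(C(A(3)), 6))² = (1/(60 - 134) + 13/7)² = (1/(-74) + 13/7)² = (-1/74 + 13/7)² = (955/518)² = 912025/268324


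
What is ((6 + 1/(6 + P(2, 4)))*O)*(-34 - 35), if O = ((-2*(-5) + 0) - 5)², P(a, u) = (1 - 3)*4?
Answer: -18975/2 ≈ -9487.5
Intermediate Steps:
P(a, u) = -8 (P(a, u) = -2*4 = -8)
O = 25 (O = ((10 + 0) - 5)² = (10 - 5)² = 5² = 25)
((6 + 1/(6 + P(2, 4)))*O)*(-34 - 35) = ((6 + 1/(6 - 8))*25)*(-34 - 35) = ((6 + 1/(-2))*25)*(-69) = ((6 - ½)*25)*(-69) = ((11/2)*25)*(-69) = (275/2)*(-69) = -18975/2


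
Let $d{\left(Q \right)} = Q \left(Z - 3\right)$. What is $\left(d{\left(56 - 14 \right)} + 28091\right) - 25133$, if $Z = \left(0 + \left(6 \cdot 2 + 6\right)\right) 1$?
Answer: $3588$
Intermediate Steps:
$Z = 18$ ($Z = \left(0 + \left(12 + 6\right)\right) 1 = \left(0 + 18\right) 1 = 18 \cdot 1 = 18$)
$d{\left(Q \right)} = 15 Q$ ($d{\left(Q \right)} = Q \left(18 - 3\right) = Q 15 = 15 Q$)
$\left(d{\left(56 - 14 \right)} + 28091\right) - 25133 = \left(15 \left(56 - 14\right) + 28091\right) - 25133 = \left(15 \cdot 42 + 28091\right) - 25133 = \left(630 + 28091\right) - 25133 = 28721 - 25133 = 3588$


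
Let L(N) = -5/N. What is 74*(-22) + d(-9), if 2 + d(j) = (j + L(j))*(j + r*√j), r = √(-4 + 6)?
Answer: -1554 - 76*I*√2/3 ≈ -1554.0 - 35.827*I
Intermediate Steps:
r = √2 ≈ 1.4142
d(j) = -2 + (j - 5/j)*(j + √2*√j)
74*(-22) + d(-9) = 74*(-22) + (-7 + (-9)² + √2*(-9)^(3/2) - 5*√2/√(-9)) = -1628 + (-7 + 81 + √2*(-27*I) - 5*√2*(-I/3)) = -1628 + (-7 + 81 - 27*I*√2 + 5*I*√2/3) = -1628 + (74 - 76*I*√2/3) = -1554 - 76*I*√2/3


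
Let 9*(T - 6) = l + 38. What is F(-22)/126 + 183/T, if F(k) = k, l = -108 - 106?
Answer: -1723/126 ≈ -13.675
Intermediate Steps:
l = -214
T = -122/9 (T = 6 + (-214 + 38)/9 = 6 + (⅑)*(-176) = 6 - 176/9 = -122/9 ≈ -13.556)
F(-22)/126 + 183/T = -22/126 + 183/(-122/9) = -22*1/126 + 183*(-9/122) = -11/63 - 27/2 = -1723/126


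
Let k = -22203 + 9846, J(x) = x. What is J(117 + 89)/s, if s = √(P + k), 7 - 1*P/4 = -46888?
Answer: 206*√175223/175223 ≈ 0.49212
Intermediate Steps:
k = -12357
P = 187580 (P = 28 - 4*(-46888) = 28 + 187552 = 187580)
s = √175223 (s = √(187580 - 12357) = √175223 ≈ 418.60)
J(117 + 89)/s = (117 + 89)/(√175223) = 206*(√175223/175223) = 206*√175223/175223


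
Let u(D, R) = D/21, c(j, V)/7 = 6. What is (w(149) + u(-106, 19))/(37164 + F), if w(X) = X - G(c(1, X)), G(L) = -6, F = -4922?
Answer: 67/14406 ≈ 0.0046508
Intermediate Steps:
c(j, V) = 42 (c(j, V) = 7*6 = 42)
u(D, R) = D/21 (u(D, R) = D*(1/21) = D/21)
w(X) = 6 + X (w(X) = X - 1*(-6) = X + 6 = 6 + X)
(w(149) + u(-106, 19))/(37164 + F) = ((6 + 149) + (1/21)*(-106))/(37164 - 4922) = (155 - 106/21)/32242 = (3149/21)*(1/32242) = 67/14406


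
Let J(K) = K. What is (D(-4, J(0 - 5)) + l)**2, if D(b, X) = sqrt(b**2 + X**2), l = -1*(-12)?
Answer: (12 + sqrt(41))**2 ≈ 338.67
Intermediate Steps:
l = 12
D(b, X) = sqrt(X**2 + b**2)
(D(-4, J(0 - 5)) + l)**2 = (sqrt((0 - 5)**2 + (-4)**2) + 12)**2 = (sqrt((-5)**2 + 16) + 12)**2 = (sqrt(25 + 16) + 12)**2 = (sqrt(41) + 12)**2 = (12 + sqrt(41))**2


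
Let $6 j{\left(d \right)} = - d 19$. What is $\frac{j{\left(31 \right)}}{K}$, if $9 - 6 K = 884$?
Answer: $\frac{589}{875} \approx 0.67314$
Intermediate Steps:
$K = - \frac{875}{6}$ ($K = \frac{3}{2} - \frac{442}{3} = - \frac{875}{6} \approx -145.83$)
$j{\left(d \right)} = - \frac{19 d}{6}$ ($j{\left(d \right)} = \frac{- d 19}{6} = \frac{\left(-19\right) d}{6} = - \frac{19 d}{6}$)
$\frac{j{\left(31 \right)}}{K} = \frac{\left(- \frac{19}{6}\right) 31}{- \frac{875}{6}} = \left(- \frac{589}{6}\right) \left(- \frac{6}{875}\right) = \frac{589}{875}$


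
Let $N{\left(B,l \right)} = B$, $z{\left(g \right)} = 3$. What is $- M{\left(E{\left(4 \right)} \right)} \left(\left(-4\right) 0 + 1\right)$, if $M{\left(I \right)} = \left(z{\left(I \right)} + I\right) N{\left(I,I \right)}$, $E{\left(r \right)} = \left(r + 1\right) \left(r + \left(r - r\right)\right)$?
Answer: $-460$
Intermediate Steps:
$E{\left(r \right)} = r \left(1 + r\right)$ ($E{\left(r \right)} = \left(1 + r\right) \left(r + 0\right) = \left(1 + r\right) r = r \left(1 + r\right)$)
$M{\left(I \right)} = I \left(3 + I\right)$ ($M{\left(I \right)} = \left(3 + I\right) I = I \left(3 + I\right)$)
$- M{\left(E{\left(4 \right)} \right)} \left(\left(-4\right) 0 + 1\right) = - 4 \left(1 + 4\right) \left(3 + 4 \left(1 + 4\right)\right) \left(\left(-4\right) 0 + 1\right) = - 4 \cdot 5 \left(3 + 4 \cdot 5\right) \left(0 + 1\right) = - 20 \left(3 + 20\right) 1 = - 20 \cdot 23 \cdot 1 = - 460 \cdot 1 = \left(-1\right) 460 = -460$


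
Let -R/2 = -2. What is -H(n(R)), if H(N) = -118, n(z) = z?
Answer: 118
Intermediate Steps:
R = 4 (R = -2*(-2) = 4)
-H(n(R)) = -1*(-118) = 118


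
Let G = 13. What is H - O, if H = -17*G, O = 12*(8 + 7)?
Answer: -401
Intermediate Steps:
O = 180 (O = 12*15 = 180)
H = -221 (H = -17*13 = -221)
H - O = -221 - 1*180 = -221 - 180 = -401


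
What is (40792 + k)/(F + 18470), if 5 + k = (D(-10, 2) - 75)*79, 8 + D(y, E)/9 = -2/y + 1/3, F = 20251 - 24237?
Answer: 73883/36210 ≈ 2.0404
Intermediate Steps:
F = -3986
D(y, E) = -69 - 18/y (D(y, E) = -72 + 9*(-2/y + 1/3) = -72 + 9*(1/3 - 2/y) = -72 + (3 - 18/y) = -69 - 18/y)
k = -56194/5 (k = -5 + ((-69 - 18/(-10)) - 75)*79 = -5 + ((-69 - 18*(-1/10)) - 75)*79 = -5 + ((-69 + 9/5) - 75)*79 = -5 + (-336/5 - 75)*79 = -5 - 711/5*79 = -5 - 56169/5 = -56194/5 ≈ -11239.)
(40792 + k)/(F + 18470) = (40792 - 56194/5)/(-3986 + 18470) = (147766/5)/14484 = (147766/5)*(1/14484) = 73883/36210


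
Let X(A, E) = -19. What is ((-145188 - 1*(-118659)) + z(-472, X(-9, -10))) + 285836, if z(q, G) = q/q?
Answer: 259308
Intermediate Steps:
z(q, G) = 1
((-145188 - 1*(-118659)) + z(-472, X(-9, -10))) + 285836 = ((-145188 - 1*(-118659)) + 1) + 285836 = ((-145188 + 118659) + 1) + 285836 = (-26529 + 1) + 285836 = -26528 + 285836 = 259308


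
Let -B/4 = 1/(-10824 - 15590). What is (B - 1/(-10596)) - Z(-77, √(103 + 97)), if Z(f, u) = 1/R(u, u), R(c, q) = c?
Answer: 34399/139941372 - √2/20 ≈ -0.070465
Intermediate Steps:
B = 2/13207 (B = -4/(-10824 - 15590) = -4/(-26414) = -4*(-1/26414) = 2/13207 ≈ 0.00015143)
Z(f, u) = 1/u
(B - 1/(-10596)) - Z(-77, √(103 + 97)) = (2/13207 - 1/(-10596)) - 1/(√(103 + 97)) = (2/13207 - 1*(-1/10596)) - 1/(√200) = (2/13207 + 1/10596) - 1/(10*√2) = 34399/139941372 - √2/20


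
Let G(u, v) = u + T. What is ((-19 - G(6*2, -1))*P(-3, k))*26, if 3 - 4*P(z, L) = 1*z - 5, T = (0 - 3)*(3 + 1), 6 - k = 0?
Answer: -2717/2 ≈ -1358.5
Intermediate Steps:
k = 6 (k = 6 - 1*0 = 6 + 0 = 6)
T = -12 (T = -3*4 = -12)
G(u, v) = -12 + u (G(u, v) = u - 12 = -12 + u)
P(z, L) = 2 - z/4 (P(z, L) = 3/4 - (1*z - 5)/4 = 3/4 - (z - 5)/4 = 3/4 - (-5 + z)/4 = 3/4 + (5/4 - z/4) = 2 - z/4)
((-19 - G(6*2, -1))*P(-3, k))*26 = ((-19 - (-12 + 6*2))*(2 - 1/4*(-3)))*26 = ((-19 - (-12 + 12))*(2 + 3/4))*26 = ((-19 - 1*0)*(11/4))*26 = ((-19 + 0)*(11/4))*26 = -19*11/4*26 = -209/4*26 = -2717/2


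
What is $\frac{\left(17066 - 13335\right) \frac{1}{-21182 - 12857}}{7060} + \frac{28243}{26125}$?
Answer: $\frac{1357425735049}{1255647651500} \approx 1.0811$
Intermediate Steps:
$\frac{\left(17066 - 13335\right) \frac{1}{-21182 - 12857}}{7060} + \frac{28243}{26125} = \frac{17066 - 13335}{-34039} \cdot \frac{1}{7060} + 28243 \cdot \frac{1}{26125} = \left(17066 - 13335\right) \left(- \frac{1}{34039}\right) \frac{1}{7060} + \frac{28243}{26125} = 3731 \left(- \frac{1}{34039}\right) \frac{1}{7060} + \frac{28243}{26125} = \left(- \frac{3731}{34039}\right) \frac{1}{7060} + \frac{28243}{26125} = - \frac{3731}{240315340} + \frac{28243}{26125} = \frac{1357425735049}{1255647651500}$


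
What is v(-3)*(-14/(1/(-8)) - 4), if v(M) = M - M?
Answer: 0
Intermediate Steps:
v(M) = 0
v(-3)*(-14/(1/(-8)) - 4) = 0*(-14/(1/(-8)) - 4) = 0*(-14/(-⅛) - 4) = 0*(-14*(-8) - 4) = 0*(112 - 4) = 0*108 = 0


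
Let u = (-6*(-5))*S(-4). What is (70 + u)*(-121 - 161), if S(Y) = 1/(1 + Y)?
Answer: -16920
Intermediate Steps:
u = -10 (u = (-6*(-5))/(1 - 4) = 30/(-3) = 30*(-⅓) = -10)
(70 + u)*(-121 - 161) = (70 - 10)*(-121 - 161) = 60*(-282) = -16920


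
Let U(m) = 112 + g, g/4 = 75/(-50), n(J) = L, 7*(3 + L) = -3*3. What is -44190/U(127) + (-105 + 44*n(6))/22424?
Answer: -3468316875/8319304 ≈ -416.90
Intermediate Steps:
L = -30/7 (L = -3 + (-3*3)/7 = -3 + (1/7)*(-9) = -3 - 9/7 = -30/7 ≈ -4.2857)
n(J) = -30/7
g = -6 (g = 4*(75/(-50)) = 4*(75*(-1/50)) = 4*(-3/2) = -6)
U(m) = 106 (U(m) = 112 - 6 = 106)
-44190/U(127) + (-105 + 44*n(6))/22424 = -44190/106 + (-105 + 44*(-30/7))/22424 = -44190*1/106 + (-105 - 1320/7)*(1/22424) = -22095/53 - 2055/7*1/22424 = -22095/53 - 2055/156968 = -3468316875/8319304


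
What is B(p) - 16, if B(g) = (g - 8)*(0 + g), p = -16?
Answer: 368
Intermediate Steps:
B(g) = g*(-8 + g) (B(g) = (-8 + g)*g = g*(-8 + g))
B(p) - 16 = -16*(-8 - 16) - 16 = -16*(-24) - 16 = 384 - 16 = 368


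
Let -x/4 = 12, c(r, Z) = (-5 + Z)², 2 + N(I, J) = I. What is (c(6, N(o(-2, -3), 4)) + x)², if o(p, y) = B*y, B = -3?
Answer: 1936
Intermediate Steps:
o(p, y) = -3*y
N(I, J) = -2 + I
x = -48 (x = -4*12 = -48)
(c(6, N(o(-2, -3), 4)) + x)² = ((-5 + (-2 - 3*(-3)))² - 48)² = ((-5 + (-2 + 9))² - 48)² = ((-5 + 7)² - 48)² = (2² - 48)² = (4 - 48)² = (-44)² = 1936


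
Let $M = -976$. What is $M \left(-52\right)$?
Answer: $50752$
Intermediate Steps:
$M \left(-52\right) = \left(-976\right) \left(-52\right) = 50752$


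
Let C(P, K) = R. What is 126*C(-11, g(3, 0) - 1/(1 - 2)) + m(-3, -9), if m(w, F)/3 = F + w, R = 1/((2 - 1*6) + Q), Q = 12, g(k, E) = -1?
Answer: -81/4 ≈ -20.250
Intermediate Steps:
R = ⅛ (R = 1/((2 - 1*6) + 12) = 1/((2 - 6) + 12) = 1/(-4 + 12) = 1/8 = ⅛ ≈ 0.12500)
m(w, F) = 3*F + 3*w (m(w, F) = 3*(F + w) = 3*F + 3*w)
C(P, K) = ⅛
126*C(-11, g(3, 0) - 1/(1 - 2)) + m(-3, -9) = 126*(⅛) + (3*(-9) + 3*(-3)) = 63/4 + (-27 - 9) = 63/4 - 36 = -81/4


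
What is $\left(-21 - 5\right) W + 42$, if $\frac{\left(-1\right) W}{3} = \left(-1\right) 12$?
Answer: $-894$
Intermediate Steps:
$W = 36$ ($W = - 3 \left(\left(-1\right) 12\right) = \left(-3\right) \left(-12\right) = 36$)
$\left(-21 - 5\right) W + 42 = \left(-21 - 5\right) 36 + 42 = \left(-26\right) 36 + 42 = -936 + 42 = -894$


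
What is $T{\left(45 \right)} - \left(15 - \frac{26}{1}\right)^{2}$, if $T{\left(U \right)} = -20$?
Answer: $-141$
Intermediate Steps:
$T{\left(45 \right)} - \left(15 - \frac{26}{1}\right)^{2} = -20 - \left(15 - \frac{26}{1}\right)^{2} = -20 - \left(15 - 26\right)^{2} = -20 - \left(-11\right)^{2} = -20 - 121 = -141$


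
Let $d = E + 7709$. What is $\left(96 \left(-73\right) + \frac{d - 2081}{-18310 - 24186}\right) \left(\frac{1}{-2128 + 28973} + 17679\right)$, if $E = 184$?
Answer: $- \frac{135905924034617}{1096928} \approx -1.239 \cdot 10^{8}$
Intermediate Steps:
$d = 7893$ ($d = 184 + 7709 = 7893$)
$\left(96 \left(-73\right) + \frac{d - 2081}{-18310 - 24186}\right) \left(\frac{1}{-2128 + 28973} + 17679\right) = \left(96 \left(-73\right) + \frac{7893 - 2081}{-18310 - 24186}\right) \left(\frac{1}{-2128 + 28973} + 17679\right) = \left(-7008 + \frac{5812}{-42496}\right) \left(\frac{1}{26845} + 17679\right) = \left(-7008 + 5812 \left(- \frac{1}{42496}\right)\right) \left(\frac{1}{26845} + 17679\right) = \left(-7008 - \frac{1453}{10624}\right) \frac{474592756}{26845} = \left(- \frac{74454445}{10624}\right) \frac{474592756}{26845} = - \frac{135905924034617}{1096928}$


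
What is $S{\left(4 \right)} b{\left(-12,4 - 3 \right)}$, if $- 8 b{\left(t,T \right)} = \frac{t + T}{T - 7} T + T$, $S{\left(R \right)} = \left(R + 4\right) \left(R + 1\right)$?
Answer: $- \frac{85}{6} \approx -14.167$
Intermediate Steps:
$S{\left(R \right)} = \left(1 + R\right) \left(4 + R\right)$ ($S{\left(R \right)} = \left(4 + R\right) \left(1 + R\right) = \left(1 + R\right) \left(4 + R\right)$)
$b{\left(t,T \right)} = - \frac{T}{8} - \frac{T \left(T + t\right)}{8 \left(-7 + T\right)}$ ($b{\left(t,T \right)} = - \frac{\frac{t + T}{T - 7} T + T}{8} = - \frac{\frac{T + t}{-7 + T} T + T}{8} = - \frac{\frac{T \left(T + t\right)}{-7 + T} + T}{8} = - \frac{T + \frac{T \left(T + t\right)}{-7 + T}}{8} = - \frac{T}{8} - \frac{T \left(T + t\right)}{8 \left(-7 + T\right)}$)
$S{\left(4 \right)} b{\left(-12,4 - 3 \right)} = \left(4 + 4^{2} + 5 \cdot 4\right) \frac{\left(4 - 3\right) \left(7 - -12 - 2 \left(4 - 3\right)\right)}{8 \left(-7 + \left(4 - 3\right)\right)} = \left(4 + 16 + 20\right) \frac{\left(4 - 3\right) \left(7 + 12 - 2 \left(4 - 3\right)\right)}{8 \left(-7 + \left(4 - 3\right)\right)} = 40 \cdot \frac{1}{8} \cdot 1 \frac{1}{-7 + 1} \left(7 + 12 - 2\right) = 40 \cdot \frac{1}{8} \cdot 1 \frac{1}{-6} \left(7 + 12 - 2\right) = 40 \cdot \frac{1}{8} \cdot 1 \left(- \frac{1}{6}\right) 17 = 40 \left(- \frac{17}{48}\right) = - \frac{85}{6}$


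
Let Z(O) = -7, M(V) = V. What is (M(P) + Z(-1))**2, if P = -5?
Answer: 144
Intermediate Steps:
(M(P) + Z(-1))**2 = (-5 - 7)**2 = (-12)**2 = 144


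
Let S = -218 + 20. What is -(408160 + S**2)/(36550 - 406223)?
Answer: 447364/369673 ≈ 1.2102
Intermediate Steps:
S = -198
-(408160 + S**2)/(36550 - 406223) = -(408160 + (-198)**2)/(36550 - 406223) = -(408160 + 39204)/(-369673) = -447364*(-1)/369673 = -1*(-447364/369673) = 447364/369673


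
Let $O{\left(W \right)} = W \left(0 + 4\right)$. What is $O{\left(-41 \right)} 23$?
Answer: $-3772$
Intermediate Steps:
$O{\left(W \right)} = 4 W$ ($O{\left(W \right)} = W 4 = 4 W$)
$O{\left(-41 \right)} 23 = 4 \left(-41\right) 23 = \left(-164\right) 23 = -3772$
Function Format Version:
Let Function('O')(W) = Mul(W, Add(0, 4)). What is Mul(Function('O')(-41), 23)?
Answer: -3772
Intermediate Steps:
Function('O')(W) = Mul(4, W) (Function('O')(W) = Mul(W, 4) = Mul(4, W))
Mul(Function('O')(-41), 23) = Mul(Mul(4, -41), 23) = Mul(-164, 23) = -3772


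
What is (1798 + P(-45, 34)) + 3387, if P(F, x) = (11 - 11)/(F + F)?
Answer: 5185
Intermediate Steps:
P(F, x) = 0 (P(F, x) = 0/((2*F)) = 0*(1/(2*F)) = 0)
(1798 + P(-45, 34)) + 3387 = (1798 + 0) + 3387 = 1798 + 3387 = 5185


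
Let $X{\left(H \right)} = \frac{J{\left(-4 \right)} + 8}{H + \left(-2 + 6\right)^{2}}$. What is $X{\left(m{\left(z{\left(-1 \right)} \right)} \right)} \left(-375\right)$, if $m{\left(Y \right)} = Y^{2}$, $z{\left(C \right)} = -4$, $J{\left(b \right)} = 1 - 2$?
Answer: $- \frac{2625}{32} \approx -82.031$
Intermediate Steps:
$J{\left(b \right)} = -1$
$X{\left(H \right)} = \frac{7}{16 + H}$ ($X{\left(H \right)} = \frac{-1 + 8}{H + \left(-2 + 6\right)^{2}} = \frac{7}{H + 4^{2}} = \frac{7}{H + 16} = \frac{7}{16 + H}$)
$X{\left(m{\left(z{\left(-1 \right)} \right)} \right)} \left(-375\right) = \frac{7}{16 + \left(-4\right)^{2}} \left(-375\right) = \frac{7}{16 + 16} \left(-375\right) = \frac{7}{32} \left(-375\right) = - \frac{2625}{32}$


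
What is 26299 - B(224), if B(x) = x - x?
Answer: 26299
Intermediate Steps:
B(x) = 0
26299 - B(224) = 26299 - 1*0 = 26299 + 0 = 26299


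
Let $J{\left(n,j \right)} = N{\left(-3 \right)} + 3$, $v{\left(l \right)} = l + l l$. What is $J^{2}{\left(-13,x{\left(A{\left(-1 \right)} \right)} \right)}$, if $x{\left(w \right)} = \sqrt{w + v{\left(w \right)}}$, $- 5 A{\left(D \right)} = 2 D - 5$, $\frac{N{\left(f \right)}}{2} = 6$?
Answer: $225$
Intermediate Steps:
$N{\left(f \right)} = 12$ ($N{\left(f \right)} = 2 \cdot 6 = 12$)
$v{\left(l \right)} = l + l^{2}$
$A{\left(D \right)} = 1 - \frac{2 D}{5}$ ($A{\left(D \right)} = - \frac{2 D - 5}{5} = - \frac{-5 + 2 D}{5} = 1 - \frac{2 D}{5}$)
$x{\left(w \right)} = \sqrt{w + w \left(1 + w\right)}$
$J{\left(n,j \right)} = 15$ ($J{\left(n,j \right)} = 12 + 3 = 15$)
$J^{2}{\left(-13,x{\left(A{\left(-1 \right)} \right)} \right)} = 15^{2} = 225$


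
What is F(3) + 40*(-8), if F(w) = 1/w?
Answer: -959/3 ≈ -319.67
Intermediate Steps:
F(3) + 40*(-8) = 1/3 + 40*(-8) = 1/3 - 320 = -959/3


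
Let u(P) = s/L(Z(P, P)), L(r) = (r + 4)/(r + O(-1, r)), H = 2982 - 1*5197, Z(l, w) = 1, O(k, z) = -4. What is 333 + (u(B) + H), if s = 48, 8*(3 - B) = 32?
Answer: -9554/5 ≈ -1910.8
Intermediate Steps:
B = -1 (B = 3 - ⅛*32 = 3 - 4 = -1)
H = -2215 (H = 2982 - 5197 = -2215)
L(r) = (4 + r)/(-4 + r) (L(r) = (r + 4)/(r - 4) = (4 + r)/(-4 + r))
u(P) = -144/5 (u(P) = 48/(((4 + 1)/(-4 + 1))) = 48/((5/(-3))) = 48/((-⅓*5)) = 48/(-5/3) = 48*(-⅗) = -144/5)
333 + (u(B) + H) = 333 + (-144/5 - 2215) = 333 - 11219/5 = -9554/5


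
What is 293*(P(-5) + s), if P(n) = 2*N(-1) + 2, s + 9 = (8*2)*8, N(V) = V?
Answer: 34867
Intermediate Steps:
s = 119 (s = -9 + (8*2)*8 = -9 + 16*8 = -9 + 128 = 119)
P(n) = 0 (P(n) = 2*(-1) + 2 = -2 + 2 = 0)
293*(P(-5) + s) = 293*(0 + 119) = 293*119 = 34867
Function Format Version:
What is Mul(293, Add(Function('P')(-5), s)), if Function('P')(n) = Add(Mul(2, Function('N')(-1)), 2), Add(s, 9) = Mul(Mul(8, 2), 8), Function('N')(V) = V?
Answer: 34867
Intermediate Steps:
s = 119 (s = Add(-9, Mul(Mul(8, 2), 8)) = Add(-9, Mul(16, 8)) = Add(-9, 128) = 119)
Function('P')(n) = 0 (Function('P')(n) = Add(Mul(2, -1), 2) = Add(-2, 2) = 0)
Mul(293, Add(Function('P')(-5), s)) = Mul(293, Add(0, 119)) = Mul(293, 119) = 34867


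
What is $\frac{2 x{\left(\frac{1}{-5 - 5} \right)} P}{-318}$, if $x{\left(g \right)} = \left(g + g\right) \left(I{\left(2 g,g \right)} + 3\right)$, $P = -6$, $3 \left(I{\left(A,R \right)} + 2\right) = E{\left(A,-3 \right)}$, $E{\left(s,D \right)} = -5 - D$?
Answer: $- \frac{2}{795} \approx -0.0025157$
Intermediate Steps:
$I{\left(A,R \right)} = - \frac{8}{3}$ ($I{\left(A,R \right)} = -2 + \frac{-5 - -3}{3} = -2 + \frac{-5 + 3}{3} = -2 + \frac{1}{3} \left(-2\right) = -2 - \frac{2}{3} = - \frac{8}{3}$)
$x{\left(g \right)} = \frac{2 g}{3}$ ($x{\left(g \right)} = \left(g + g\right) \left(- \frac{8}{3} + 3\right) = 2 g \frac{1}{3} = \frac{2 g}{3}$)
$\frac{2 x{\left(\frac{1}{-5 - 5} \right)} P}{-318} = \frac{2 \frac{2}{3 \left(-5 - 5\right)} \left(-6\right)}{-318} = 2 \frac{2}{3 \left(-10\right)} \left(-6\right) \left(- \frac{1}{318}\right) = 2 \cdot \frac{2}{3} \left(- \frac{1}{10}\right) \left(-6\right) \left(- \frac{1}{318}\right) = 2 \left(- \frac{1}{15}\right) \left(-6\right) \left(- \frac{1}{318}\right) = \left(- \frac{2}{15}\right) \left(-6\right) \left(- \frac{1}{318}\right) = \frac{4}{5} \left(- \frac{1}{318}\right) = - \frac{2}{795}$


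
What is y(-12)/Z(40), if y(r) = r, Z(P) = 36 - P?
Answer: 3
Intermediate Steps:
y(-12)/Z(40) = -12/(36 - 1*40) = -12/(36 - 40) = -12/(-4) = -12*(-¼) = 3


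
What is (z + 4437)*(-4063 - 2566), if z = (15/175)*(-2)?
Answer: -147058683/5 ≈ -2.9412e+7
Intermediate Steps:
z = -6/35 (z = (15*(1/175))*(-2) = (3/35)*(-2) = -6/35 ≈ -0.17143)
(z + 4437)*(-4063 - 2566) = (-6/35 + 4437)*(-4063 - 2566) = (155289/35)*(-6629) = -147058683/5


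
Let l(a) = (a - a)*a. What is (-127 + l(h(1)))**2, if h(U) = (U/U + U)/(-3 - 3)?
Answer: 16129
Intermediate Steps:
h(U) = -1/6 - U/6 (h(U) = (1 + U)/(-6) = (1 + U)*(-1/6) = -1/6 - U/6)
l(a) = 0 (l(a) = 0*a = 0)
(-127 + l(h(1)))**2 = (-127 + 0)**2 = (-127)**2 = 16129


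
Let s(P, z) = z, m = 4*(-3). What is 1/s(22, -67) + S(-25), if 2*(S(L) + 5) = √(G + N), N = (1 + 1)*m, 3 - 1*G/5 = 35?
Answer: -336/67 + I*√46 ≈ -5.0149 + 6.7823*I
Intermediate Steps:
m = -12
G = -160 (G = 15 - 5*35 = 15 - 175 = -160)
N = -24 (N = (1 + 1)*(-12) = 2*(-12) = -24)
S(L) = -5 + I*√46 (S(L) = -5 + √(-160 - 24)/2 = -5 + √(-184)/2 = -5 + (2*I*√46)/2 = -5 + I*√46)
1/s(22, -67) + S(-25) = 1/(-67) + (-5 + I*√46) = -1/67 + (-5 + I*√46) = -336/67 + I*√46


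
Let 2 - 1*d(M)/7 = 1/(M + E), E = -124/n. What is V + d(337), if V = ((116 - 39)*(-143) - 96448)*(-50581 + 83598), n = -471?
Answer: -80514169194248/22693 ≈ -3.5480e+9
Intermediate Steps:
E = 124/471 (E = -124/(-471) = -124*(-1/471) = 124/471 ≈ 0.26327)
d(M) = 14 - 7/(124/471 + M) (d(M) = 14 - 7/(M + 124/471) = 14 - 7/(124/471 + M))
V = -3547973803 (V = (77*(-143) - 96448)*33017 = (-11011 - 96448)*33017 = -107459*33017 = -3547973803)
V + d(337) = -3547973803 + 7*(-223 + 942*337)/(124 + 471*337) = -3547973803 + 7*(-223 + 317454)/(124 + 158727) = -3547973803 + 7*317231/158851 = -3547973803 + 7*(1/158851)*317231 = -3547973803 + 317231/22693 = -80514169194248/22693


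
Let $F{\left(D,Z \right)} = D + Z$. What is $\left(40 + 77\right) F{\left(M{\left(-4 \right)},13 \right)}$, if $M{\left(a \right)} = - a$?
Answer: $1989$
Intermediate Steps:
$\left(40 + 77\right) F{\left(M{\left(-4 \right)},13 \right)} = \left(40 + 77\right) \left(\left(-1\right) \left(-4\right) + 13\right) = 117 \left(4 + 13\right) = 117 \cdot 17 = 1989$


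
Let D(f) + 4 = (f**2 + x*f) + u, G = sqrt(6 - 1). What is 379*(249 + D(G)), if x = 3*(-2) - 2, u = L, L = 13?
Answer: 99677 - 3032*sqrt(5) ≈ 92897.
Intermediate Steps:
G = sqrt(5) ≈ 2.2361
u = 13
x = -8 (x = -6 - 2 = -8)
D(f) = 9 + f**2 - 8*f (D(f) = -4 + ((f**2 - 8*f) + 13) = -4 + (13 + f**2 - 8*f) = 9 + f**2 - 8*f)
379*(249 + D(G)) = 379*(249 + (9 + (sqrt(5))**2 - 8*sqrt(5))) = 379*(249 + (9 + 5 - 8*sqrt(5))) = 379*(249 + (14 - 8*sqrt(5))) = 379*(263 - 8*sqrt(5)) = 99677 - 3032*sqrt(5)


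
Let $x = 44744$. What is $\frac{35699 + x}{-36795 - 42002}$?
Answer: $- \frac{80443}{78797} \approx -1.0209$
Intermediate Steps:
$\frac{35699 + x}{-36795 - 42002} = \frac{35699 + 44744}{-36795 - 42002} = \frac{80443}{-78797} = 80443 \left(- \frac{1}{78797}\right) = - \frac{80443}{78797}$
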